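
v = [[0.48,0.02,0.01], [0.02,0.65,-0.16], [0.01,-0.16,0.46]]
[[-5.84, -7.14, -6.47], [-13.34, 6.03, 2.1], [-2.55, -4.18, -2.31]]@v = [[-3.01, -3.72, -1.89], [-6.26, 3.32, -0.13], [-1.33, -2.40, -0.42]]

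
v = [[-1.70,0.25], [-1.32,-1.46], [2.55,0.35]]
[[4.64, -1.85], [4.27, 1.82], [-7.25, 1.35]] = v @ [[-2.79, 0.80], [-0.40, -1.97]]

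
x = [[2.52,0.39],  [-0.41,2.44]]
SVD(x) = [[-0.98, 0.2], [0.2, 0.98]] @ diag([2.5532820111533896, 2.4708198986410363]) @ [[-1.0, 0.04],[0.04, 1.0]]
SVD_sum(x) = [[2.5, -0.11], [-0.51, 0.02]] + [[0.02, 0.5], [0.10, 2.42]]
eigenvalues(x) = [(2.48+0.4j), (2.48-0.4j)]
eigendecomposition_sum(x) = [[(1.26+0.07j),(0.19-1.22j)],[(-0.2+1.28j),(1.22+0.32j)]] + [[1.26-0.07j, (0.2+1.22j)], [(-0.2-1.28j), 1.22-0.32j]]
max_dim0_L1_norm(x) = 2.93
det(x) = 6.31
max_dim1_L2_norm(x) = 2.55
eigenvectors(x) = [[(-0.07-0.69j), -0.07+0.69j], [0.72+0.00j, (0.72-0j)]]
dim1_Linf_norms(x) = [2.52, 2.44]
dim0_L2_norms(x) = [2.55, 2.47]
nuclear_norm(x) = 5.02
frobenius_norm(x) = 3.55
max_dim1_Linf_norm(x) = 2.52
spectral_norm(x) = 2.55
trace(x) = 4.96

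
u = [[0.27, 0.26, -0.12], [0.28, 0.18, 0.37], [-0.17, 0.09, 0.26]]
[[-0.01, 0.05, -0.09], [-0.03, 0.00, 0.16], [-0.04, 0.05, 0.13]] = u @ [[0.08,-0.16,-0.06],[-0.16,0.35,-0.04],[-0.06,-0.04,0.49]]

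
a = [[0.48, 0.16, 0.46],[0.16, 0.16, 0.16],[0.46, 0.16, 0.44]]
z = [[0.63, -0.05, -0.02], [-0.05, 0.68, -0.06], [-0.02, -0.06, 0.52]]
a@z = [[0.29, 0.06, 0.22], [0.09, 0.09, 0.07], [0.27, 0.06, 0.21]]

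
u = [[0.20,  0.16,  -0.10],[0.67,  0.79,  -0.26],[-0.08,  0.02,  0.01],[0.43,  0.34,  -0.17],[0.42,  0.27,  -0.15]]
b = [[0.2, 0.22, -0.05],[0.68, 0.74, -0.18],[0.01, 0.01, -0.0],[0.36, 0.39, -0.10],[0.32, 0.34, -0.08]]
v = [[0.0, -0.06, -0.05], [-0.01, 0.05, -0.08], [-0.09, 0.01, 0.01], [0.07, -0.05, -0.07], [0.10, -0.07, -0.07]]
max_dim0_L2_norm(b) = 0.93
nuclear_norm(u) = 1.54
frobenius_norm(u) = 1.35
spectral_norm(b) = 1.28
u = b + v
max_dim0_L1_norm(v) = 0.28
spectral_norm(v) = 0.20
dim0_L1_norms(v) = [0.27, 0.24, 0.28]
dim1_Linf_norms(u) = [0.2, 0.79, 0.08, 0.43, 0.42]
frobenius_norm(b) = 1.28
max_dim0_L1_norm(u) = 1.8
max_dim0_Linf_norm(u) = 0.79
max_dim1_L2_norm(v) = 0.14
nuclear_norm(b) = 1.30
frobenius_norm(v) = 0.24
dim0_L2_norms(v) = [0.15, 0.12, 0.14]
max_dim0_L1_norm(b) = 1.7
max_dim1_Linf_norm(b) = 0.74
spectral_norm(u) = 1.34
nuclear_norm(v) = 0.37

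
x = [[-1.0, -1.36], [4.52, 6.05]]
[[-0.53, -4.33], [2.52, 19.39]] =x @ [[2.27, 1.56], [-1.28, 2.04]]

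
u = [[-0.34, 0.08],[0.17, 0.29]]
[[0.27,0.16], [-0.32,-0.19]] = u@[[-0.92, -0.55],  [-0.55, -0.33]]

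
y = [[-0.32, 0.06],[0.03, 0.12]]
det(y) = -0.04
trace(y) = -0.20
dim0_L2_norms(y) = [0.32, 0.13]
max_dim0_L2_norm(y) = 0.32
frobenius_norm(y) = 0.35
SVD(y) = [[-1.00, 0.03], [0.03, 1.00]] @ diag([0.3256738578096396, 0.12343637364807279]) @ [[0.98, -0.17],[0.17, 0.98]]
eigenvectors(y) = [[-1.0, -0.13], [0.07, -0.99]]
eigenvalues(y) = [-0.32, 0.12]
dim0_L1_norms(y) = [0.35, 0.18]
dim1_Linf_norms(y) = [0.32, 0.12]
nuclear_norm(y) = 0.45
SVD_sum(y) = [[-0.32, 0.06], [0.01, -0.0]] + [[0.00, 0.00], [0.02, 0.12]]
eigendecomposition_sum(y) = [[-0.32, 0.04], [0.02, -0.00]] + [[0.00, 0.02], [0.01, 0.12]]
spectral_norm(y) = 0.33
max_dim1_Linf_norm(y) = 0.32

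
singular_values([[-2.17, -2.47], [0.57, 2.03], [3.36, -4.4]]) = [5.79, 3.52]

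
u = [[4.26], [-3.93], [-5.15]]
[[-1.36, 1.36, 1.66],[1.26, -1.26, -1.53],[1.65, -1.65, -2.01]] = u @ [[-0.32, 0.32, 0.39]]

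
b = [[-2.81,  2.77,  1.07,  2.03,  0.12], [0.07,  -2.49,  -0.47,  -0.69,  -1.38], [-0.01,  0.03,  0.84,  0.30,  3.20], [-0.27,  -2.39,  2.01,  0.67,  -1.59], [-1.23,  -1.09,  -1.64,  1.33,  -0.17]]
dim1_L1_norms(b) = [8.8, 5.1, 4.38, 6.93, 5.46]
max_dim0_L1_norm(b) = 8.77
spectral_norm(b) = 5.43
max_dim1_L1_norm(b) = 8.8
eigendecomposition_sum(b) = [[-0.15+0.00j, (-0.48+0j), 0.36+0.00j, 0.53+0.00j, (0.43+0j)],  [(0.09+0j), (0.27+0j), -0.21-0.00j, -0.31+0.00j, (-0.25+0j)],  [-0.19+0.00j, -0.62+0.00j, (0.47+0j), (0.69+0j), (0.56+0j)],  [(-0.37+0j), (-1.17+0j), 0.89+0.00j, 1.31+0.00j, 1.07+0.00j],  [(-0.04+0j), -0.12+0.00j, (0.09+0j), (0.13+0j), 0.11+0.00j]] + [[(0.28-0.06j), 0.35-0.46j, 0.39-0.55j, -0.17+0.25j, (-0.66-0.47j)], [(0.07+0.03j), 0.15-0.04j, 0.17-0.06j, (-0.08+0.03j), (-0.07-0.21j)], [-0.28+0.34j, (0.02+0.9j), 0.07+1.03j, -0.04-0.46j, (1.24-0.08j)], [(0.49+0.03j), 0.81-0.61j, 0.91-0.74j, (-0.4+0.35j), -0.89-1.09j], [(-0.2-0.3j), -0.73-0.20j, -0.84-0.20j, (0.38+0.08j), (-0.24+1.02j)]] + [[(0.28+0.06j), (0.35+0.46j), (0.39+0.55j), -0.17-0.25j, (-0.66+0.47j)],[0.07-0.03j, (0.15+0.04j), 0.17+0.06j, -0.08-0.03j, -0.07+0.21j],[(-0.28-0.34j), (0.02-0.9j), (0.07-1.03j), (-0.04+0.46j), 1.24+0.08j],[0.49-0.03j, 0.81+0.61j, (0.91+0.74j), (-0.4-0.35j), -0.89+1.09j],[(-0.2+0.3j), -0.73+0.20j, -0.84+0.20j, (0.38-0.08j), (-0.24-1.02j)]] + [[-1.61+0.71j,(1.27+5.71j),(-0.03+1.2j),0.91+0.23j,(0.5+1.83j)], [(-0.08-0.45j),-1.53-0.04j,(-0.3-0.08j),(-0.12+0.22j),-0.50+0.01j], [(0.37+0.02j),0.30-1.18j,0.12-0.22j,-0.15-0.13j,0.08-0.39j], [(-0.45-0.35j),(-1.42+1.23j),(-0.35+0.18j),(0.08+0.29j),(-0.44+0.42j)], [-0.39+0.15j,(0.24+1.38j),(-0.02+0.29j),(0.22+0.06j),(0.1+0.44j)]] + [[-1.61-0.71j, (1.27-5.71j), (-0.03-1.2j), (0.91-0.23j), 0.50-1.83j], [-0.08+0.45j, -1.53+0.04j, -0.30+0.08j, (-0.12-0.22j), (-0.5-0.01j)], [(0.37-0.02j), (0.3+1.18j), (0.12+0.22j), (-0.15+0.13j), 0.08+0.39j], [(-0.45+0.35j), -1.42-1.23j, (-0.35-0.18j), (0.08-0.29j), (-0.44-0.42j)], [-0.39-0.15j, 0.24-1.38j, -0.02-0.29j, (0.22-0.06j), 0.10-0.44j]]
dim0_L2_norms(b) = [3.08, 4.56, 2.97, 2.63, 3.84]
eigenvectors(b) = [[0.33+0.00j, 0.34-0.09j, 0.34+0.09j, 0.89+0.00j, 0.89-0.00j], [-0.19+0.00j, (0.09+0.03j), 0.09-0.03j, (-0.06+0.23j), (-0.06-0.23j)], [0.43+0.00j, -0.31+0.44j, (-0.31-0.44j), (-0.17-0.08j), -0.17+0.08j], [(0.81+0j), 0.61+0.00j, 0.61-0.00j, (0.14+0.25j), (0.14-0.25j)], [0.08+0.00j, -0.28-0.36j, (-0.28+0.36j), 0.21+0.01j, 0.21-0.01j]]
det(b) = 100.52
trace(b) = -3.96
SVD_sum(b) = [[-1.34, 3.01, 0.41, 1.12, 1.66], [0.97, -2.17, -0.3, -0.81, -1.2], [-0.54, 1.22, 0.17, 0.45, 0.67], [0.7, -1.58, -0.22, -0.59, -0.87], [0.10, -0.22, -0.03, -0.08, -0.12]] + [[-1.38,-0.23,0.49,1.09,-1.56], [-0.39,-0.06,0.14,0.31,-0.44], [1.01,0.17,-0.36,-0.8,1.14], [-1.21,-0.20,0.43,0.96,-1.37], [-0.68,-0.11,0.24,0.54,-0.77]] + [[0.00, -0.05, 0.11, 0.02, 0.05],[-0.0, 0.04, -0.09, -0.01, -0.04],[0.05, -0.7, 1.64, 0.23, 0.73],[0.05, -0.73, 1.71, 0.24, 0.77],[-0.02, 0.33, -0.79, -0.11, -0.35]] + [[0.04, 0.05, 0.05, -0.04, -0.05], [-0.17, -0.26, -0.24, 0.2, 0.25], [-0.44, -0.65, -0.62, 0.5, 0.64], [0.07, 0.10, 0.10, -0.08, -0.1], [-0.75, -1.11, -1.05, 0.84, 1.09]] + [[-0.13, -0.02, 0.01, -0.15, 0.02], [-0.33, -0.04, 0.02, -0.37, 0.05], [-0.08, -0.01, 0.01, -0.09, 0.01], [0.12, 0.01, -0.01, 0.14, -0.02], [0.13, 0.01, -0.01, 0.14, -0.02]]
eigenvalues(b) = [(2.01+0j), (-0.14+2.29j), (-0.14-2.29j), (-2.85+1.18j), (-2.85-1.18j)]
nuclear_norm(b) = 15.52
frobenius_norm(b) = 7.79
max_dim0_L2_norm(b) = 4.56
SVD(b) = [[-0.71,-0.62,-0.04,0.04,-0.33], [0.51,-0.17,0.04,-0.19,-0.82], [-0.29,0.45,-0.66,-0.50,-0.19], [0.37,-0.54,-0.68,0.08,0.3], [0.05,-0.30,0.31,-0.84,0.31]] @ diag([5.433139703215031, 3.902952053170458, 2.9636343431531773, 2.601847030501554, 0.6147534025560952]) @ [[0.35, -0.78, -0.11, -0.29, -0.43], [0.57, 0.09, -0.20, -0.45, 0.65], [-0.02, 0.36, -0.85, -0.12, -0.38], [0.34, 0.50, 0.48, -0.39, -0.50], [0.66, 0.07, -0.05, 0.74, -0.09]]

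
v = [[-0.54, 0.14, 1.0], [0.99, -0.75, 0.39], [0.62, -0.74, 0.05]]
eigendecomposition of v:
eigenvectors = [[(-0.63+0j), (0.55+0.19j), (0.55-0.19j)], [(0.57+0j), (0.7+0j), (0.7-0j)], [0.53+0.00j, (0.18+0.39j), 0.18-0.39j]]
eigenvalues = [(-1.49+0j), (0.13+0.49j), (0.13-0.49j)]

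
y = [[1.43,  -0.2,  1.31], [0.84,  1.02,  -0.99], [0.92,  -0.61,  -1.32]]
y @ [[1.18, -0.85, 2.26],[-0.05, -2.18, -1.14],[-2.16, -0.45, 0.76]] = [[-1.13, -1.37, 4.46], [3.08, -2.49, -0.02], [3.97, 1.14, 1.77]]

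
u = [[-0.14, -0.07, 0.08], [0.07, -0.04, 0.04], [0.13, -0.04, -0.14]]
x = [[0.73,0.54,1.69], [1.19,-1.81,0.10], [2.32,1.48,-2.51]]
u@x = [[0.00, 0.17, -0.44], [0.1, 0.17, 0.01], [-0.28, -0.06, 0.57]]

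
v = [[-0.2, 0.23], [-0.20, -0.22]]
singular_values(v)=[0.32, 0.28]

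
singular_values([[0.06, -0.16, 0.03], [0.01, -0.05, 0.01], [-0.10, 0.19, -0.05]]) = [0.28, 0.02, 0.0]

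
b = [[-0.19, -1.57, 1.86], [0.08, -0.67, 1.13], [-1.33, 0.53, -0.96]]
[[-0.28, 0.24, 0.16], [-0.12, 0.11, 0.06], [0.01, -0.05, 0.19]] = b@ [[0.07, -0.03, -0.19], [0.11, -0.1, -0.01], [-0.05, 0.04, 0.06]]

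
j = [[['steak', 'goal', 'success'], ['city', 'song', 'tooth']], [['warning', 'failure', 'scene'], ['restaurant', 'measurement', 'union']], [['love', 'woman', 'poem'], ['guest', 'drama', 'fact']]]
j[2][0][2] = 'poem'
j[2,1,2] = 'fact'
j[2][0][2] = 'poem'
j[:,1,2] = ['tooth', 'union', 'fact']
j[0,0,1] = 'goal'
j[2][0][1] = 'woman'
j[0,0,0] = 'steak'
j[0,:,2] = ['success', 'tooth']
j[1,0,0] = 'warning'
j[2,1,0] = 'guest'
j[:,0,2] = ['success', 'scene', 'poem']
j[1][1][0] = 'restaurant'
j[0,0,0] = 'steak'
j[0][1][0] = 'city'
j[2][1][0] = 'guest'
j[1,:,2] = ['scene', 'union']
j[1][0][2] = 'scene'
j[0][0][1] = 'goal'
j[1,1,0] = 'restaurant'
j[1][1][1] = 'measurement'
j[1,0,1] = 'failure'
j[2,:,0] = ['love', 'guest']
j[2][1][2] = 'fact'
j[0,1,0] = 'city'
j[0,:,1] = ['goal', 'song']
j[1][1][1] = 'measurement'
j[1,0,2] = 'scene'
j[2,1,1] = 'drama'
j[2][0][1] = 'woman'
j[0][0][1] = 'goal'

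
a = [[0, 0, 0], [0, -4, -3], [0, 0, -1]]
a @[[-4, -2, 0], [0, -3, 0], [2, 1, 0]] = [[0, 0, 0], [-6, 9, 0], [-2, -1, 0]]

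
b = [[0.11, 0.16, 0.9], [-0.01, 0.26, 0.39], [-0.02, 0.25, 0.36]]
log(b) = [[-1.76, -3.92, 7.10], [0.08, -2.93, 2.49], [-0.13, 1.53, -1.93]]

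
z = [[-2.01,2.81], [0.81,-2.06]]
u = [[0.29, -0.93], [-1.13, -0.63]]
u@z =[[-1.34,2.73], [1.76,-1.88]]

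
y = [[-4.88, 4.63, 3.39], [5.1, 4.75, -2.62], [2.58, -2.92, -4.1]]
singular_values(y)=[9.63, 7.0, 1.57]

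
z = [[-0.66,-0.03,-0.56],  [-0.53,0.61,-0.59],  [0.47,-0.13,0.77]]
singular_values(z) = [1.52, 0.47, 0.2]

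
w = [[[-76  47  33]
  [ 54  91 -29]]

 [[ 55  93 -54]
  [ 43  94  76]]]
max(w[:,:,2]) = 76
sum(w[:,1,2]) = 47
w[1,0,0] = 55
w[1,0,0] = 55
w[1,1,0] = 43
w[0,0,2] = 33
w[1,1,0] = 43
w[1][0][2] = -54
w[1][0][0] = 55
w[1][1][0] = 43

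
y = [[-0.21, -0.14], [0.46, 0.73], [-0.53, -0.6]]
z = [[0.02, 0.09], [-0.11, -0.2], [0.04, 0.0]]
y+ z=[[-0.19, -0.05], [0.35, 0.53], [-0.49, -0.60]]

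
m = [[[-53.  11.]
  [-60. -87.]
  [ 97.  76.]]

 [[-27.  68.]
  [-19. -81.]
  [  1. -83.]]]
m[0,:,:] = [[-53.0, 11.0], [-60.0, -87.0], [97.0, 76.0]]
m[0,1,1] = -87.0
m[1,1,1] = -81.0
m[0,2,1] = 76.0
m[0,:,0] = [-53.0, -60.0, 97.0]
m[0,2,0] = 97.0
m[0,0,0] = -53.0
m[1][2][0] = 1.0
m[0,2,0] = 97.0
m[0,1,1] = -87.0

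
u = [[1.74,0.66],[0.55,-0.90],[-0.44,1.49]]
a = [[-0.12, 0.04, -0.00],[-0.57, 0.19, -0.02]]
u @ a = [[-0.58, 0.20, -0.01], [0.45, -0.15, 0.02], [-0.80, 0.27, -0.03]]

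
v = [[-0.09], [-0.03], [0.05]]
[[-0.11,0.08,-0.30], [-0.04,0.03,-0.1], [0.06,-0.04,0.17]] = v@[[1.17,-0.88,3.31]]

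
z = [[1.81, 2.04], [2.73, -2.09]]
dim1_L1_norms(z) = [3.85, 4.82]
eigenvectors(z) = [[0.88, -0.38], [0.48, 0.93]]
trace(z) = -0.28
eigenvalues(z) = [2.92, -3.2]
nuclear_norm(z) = 6.16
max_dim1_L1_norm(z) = 4.82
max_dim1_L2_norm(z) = 3.44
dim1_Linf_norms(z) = [2.04, 2.73]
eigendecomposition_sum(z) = [[2.39,0.97], [1.30,0.53]] + [[-0.58, 1.07], [1.43, -2.62]]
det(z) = -9.35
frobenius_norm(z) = 4.39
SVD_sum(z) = [[0.44, -0.26], [2.94, -1.74]] + [[1.37, 2.30], [-0.21, -0.35]]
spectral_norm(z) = 3.45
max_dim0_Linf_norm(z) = 2.73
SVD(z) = [[-0.15, -0.99], [-0.99, 0.15]] @ diag([3.4530258142046653, 2.708378246559407]) @ [[-0.86, 0.51], [-0.51, -0.86]]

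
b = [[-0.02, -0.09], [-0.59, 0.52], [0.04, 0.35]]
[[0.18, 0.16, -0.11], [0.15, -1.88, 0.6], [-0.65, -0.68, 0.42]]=b @ [[-1.71, 1.33, 0.04], [-1.65, -2.10, 1.20]]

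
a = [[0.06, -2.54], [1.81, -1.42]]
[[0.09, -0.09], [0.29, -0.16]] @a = [[-0.16, -0.1],[-0.27, -0.51]]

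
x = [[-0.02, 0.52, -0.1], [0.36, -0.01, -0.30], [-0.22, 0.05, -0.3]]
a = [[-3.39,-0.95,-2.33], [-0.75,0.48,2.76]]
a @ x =[[0.24, -1.87, 1.32], [-0.42, -0.26, -0.90]]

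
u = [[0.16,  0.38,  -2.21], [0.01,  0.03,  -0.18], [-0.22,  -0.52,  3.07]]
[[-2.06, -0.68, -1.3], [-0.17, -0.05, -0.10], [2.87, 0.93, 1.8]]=u @ [[-0.89, -1.22, -0.46],[0.12, -0.10, -0.66],[0.89, 0.20, 0.44]]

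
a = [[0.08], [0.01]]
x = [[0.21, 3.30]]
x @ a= [[0.05]]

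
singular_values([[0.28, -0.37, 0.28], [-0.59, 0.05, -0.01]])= [0.71, 0.37]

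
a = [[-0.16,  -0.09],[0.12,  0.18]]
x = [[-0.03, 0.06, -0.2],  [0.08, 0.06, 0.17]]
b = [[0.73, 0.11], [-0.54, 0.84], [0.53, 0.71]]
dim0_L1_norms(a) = [0.28, 0.27]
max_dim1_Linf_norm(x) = 0.2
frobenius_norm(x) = 0.29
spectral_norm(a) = 0.28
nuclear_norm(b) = 2.16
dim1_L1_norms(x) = [0.29, 0.31]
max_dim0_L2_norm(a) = 0.2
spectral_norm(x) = 0.27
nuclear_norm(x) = 0.37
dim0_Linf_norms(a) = [0.16, 0.18]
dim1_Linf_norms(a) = [0.16, 0.18]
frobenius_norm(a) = 0.28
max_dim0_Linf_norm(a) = 0.18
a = x @ b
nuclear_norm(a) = 0.34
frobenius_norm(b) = 1.53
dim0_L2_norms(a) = [0.2, 0.2]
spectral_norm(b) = 1.11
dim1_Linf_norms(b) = [0.73, 0.84, 0.71]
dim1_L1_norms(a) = [0.25, 0.3]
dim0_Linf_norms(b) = [0.73, 0.84]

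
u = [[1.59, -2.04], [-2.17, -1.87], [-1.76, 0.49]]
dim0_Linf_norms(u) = [2.17, 2.04]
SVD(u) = [[-0.51, -0.71],[0.66, -0.68],[0.55, 0.16]] @ diag([3.2148949264000244, 2.810275896101196]) @ [[-1.00, 0.02], [0.02, 1.00]]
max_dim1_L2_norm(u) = 2.86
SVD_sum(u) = [[1.63,-0.03],[-2.13,0.04],[-1.77,0.03]] + [[-0.04, -2.01], [-0.04, -1.91], [0.01, 0.46]]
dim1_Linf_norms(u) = [2.04, 2.17, 1.76]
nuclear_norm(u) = 6.03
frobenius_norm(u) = 4.27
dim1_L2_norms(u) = [2.59, 2.86, 1.83]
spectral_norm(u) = 3.21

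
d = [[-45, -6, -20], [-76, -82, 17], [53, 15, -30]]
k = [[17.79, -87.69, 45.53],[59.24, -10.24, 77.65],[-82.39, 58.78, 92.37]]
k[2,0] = -82.39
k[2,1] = 58.78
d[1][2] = 17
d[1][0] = -76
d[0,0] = -45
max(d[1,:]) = 17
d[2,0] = 53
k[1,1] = -10.24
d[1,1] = -82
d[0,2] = -20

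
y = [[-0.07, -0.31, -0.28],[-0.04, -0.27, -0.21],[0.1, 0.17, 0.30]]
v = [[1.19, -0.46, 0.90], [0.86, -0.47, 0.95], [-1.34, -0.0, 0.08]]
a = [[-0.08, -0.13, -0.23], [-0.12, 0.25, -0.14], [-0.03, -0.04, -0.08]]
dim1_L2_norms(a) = [0.28, 0.31, 0.09]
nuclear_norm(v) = 3.21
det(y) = 0.00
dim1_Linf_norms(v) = [1.19, 0.95, 1.34]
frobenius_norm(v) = 2.47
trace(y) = -0.04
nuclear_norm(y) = 0.76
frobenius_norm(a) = 0.43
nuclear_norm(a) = 0.60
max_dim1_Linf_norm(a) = 0.25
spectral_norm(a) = 0.32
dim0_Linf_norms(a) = [0.12, 0.25, 0.23]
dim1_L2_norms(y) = [0.42, 0.34, 0.36]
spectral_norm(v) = 2.29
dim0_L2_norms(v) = [1.99, 0.66, 1.31]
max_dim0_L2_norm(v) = 1.99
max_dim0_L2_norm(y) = 0.46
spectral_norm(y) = 0.64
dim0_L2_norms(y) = [0.13, 0.44, 0.46]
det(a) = -0.00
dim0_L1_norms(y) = [0.21, 0.75, 0.79]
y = v @ a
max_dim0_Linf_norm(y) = 0.31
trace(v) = 0.80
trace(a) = 0.09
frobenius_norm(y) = 0.65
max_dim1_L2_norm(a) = 0.31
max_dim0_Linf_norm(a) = 0.25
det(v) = 0.01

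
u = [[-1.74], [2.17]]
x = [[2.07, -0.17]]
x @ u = [[-3.97]]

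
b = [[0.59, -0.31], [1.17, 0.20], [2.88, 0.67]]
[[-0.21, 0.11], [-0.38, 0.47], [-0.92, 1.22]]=b @ [[-0.33, 0.35], [0.04, 0.31]]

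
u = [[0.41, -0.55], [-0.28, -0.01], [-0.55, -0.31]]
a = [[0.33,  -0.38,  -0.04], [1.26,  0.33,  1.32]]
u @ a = [[-0.56, -0.34, -0.74], [-0.11, 0.10, -0.0], [-0.57, 0.11, -0.39]]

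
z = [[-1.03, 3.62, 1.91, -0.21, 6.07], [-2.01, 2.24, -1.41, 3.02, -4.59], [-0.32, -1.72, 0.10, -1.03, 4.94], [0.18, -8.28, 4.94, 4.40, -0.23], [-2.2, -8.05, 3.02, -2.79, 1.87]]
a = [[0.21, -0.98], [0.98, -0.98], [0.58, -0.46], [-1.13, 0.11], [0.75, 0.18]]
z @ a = [[9.23,-2.35], [-5.9,-0.07], [3.17,2.73], [-10.36,6.11], [-2.04,8.69]]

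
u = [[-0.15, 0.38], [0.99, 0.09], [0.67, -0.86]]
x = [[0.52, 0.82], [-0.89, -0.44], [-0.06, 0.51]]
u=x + [[-0.67, -0.44], [1.88, 0.53], [0.73, -1.37]]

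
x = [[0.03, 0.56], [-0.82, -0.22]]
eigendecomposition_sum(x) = [[0.01+0.34j, 0.28+0.04j], [(-0.41-0.06j), (-0.11+0.32j)]] + [[(0.01-0.34j), (0.28-0.04j)],[(-0.41+0.06j), -0.11-0.32j]]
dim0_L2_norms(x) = [0.82, 0.6]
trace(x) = -0.19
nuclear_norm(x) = 1.39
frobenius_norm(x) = 1.02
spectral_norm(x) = 0.88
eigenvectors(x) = [[-0.12-0.63j, -0.12+0.63j], [0.77+0.00j, 0.77-0.00j]]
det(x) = 0.45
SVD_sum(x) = [[0.24, 0.12],[-0.75, -0.36]] + [[-0.21, 0.44],[-0.07, 0.14]]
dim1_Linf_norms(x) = [0.56, 0.82]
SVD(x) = [[-0.31, 0.95], [0.95, 0.31]] @ diag([0.8768560408159687, 0.5161622648785402]) @ [[-0.9,-0.44], [-0.44,0.90]]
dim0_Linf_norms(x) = [0.82, 0.56]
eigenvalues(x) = [(-0.1+0.67j), (-0.1-0.67j)]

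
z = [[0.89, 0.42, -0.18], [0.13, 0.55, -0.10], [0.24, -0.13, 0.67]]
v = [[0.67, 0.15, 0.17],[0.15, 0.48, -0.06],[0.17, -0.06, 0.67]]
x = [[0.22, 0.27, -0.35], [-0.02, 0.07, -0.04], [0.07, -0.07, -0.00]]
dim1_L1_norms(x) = [0.84, 0.13, 0.14]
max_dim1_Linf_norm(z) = 0.89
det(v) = 0.18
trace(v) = 1.82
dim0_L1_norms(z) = [1.26, 1.1, 0.95]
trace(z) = 2.11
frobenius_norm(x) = 0.51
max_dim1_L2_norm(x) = 0.49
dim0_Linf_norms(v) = [0.67, 0.48, 0.67]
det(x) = -0.00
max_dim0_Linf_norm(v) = 0.67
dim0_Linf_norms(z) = [0.89, 0.55, 0.67]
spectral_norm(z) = 1.08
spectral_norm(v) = 0.85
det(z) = 0.30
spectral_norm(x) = 0.50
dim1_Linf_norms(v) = [0.67, 0.48, 0.67]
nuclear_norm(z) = 2.19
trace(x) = 0.29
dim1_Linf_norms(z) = [0.89, 0.55, 0.67]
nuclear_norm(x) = 0.61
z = x + v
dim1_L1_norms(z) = [1.49, 0.78, 1.04]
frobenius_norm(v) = 1.11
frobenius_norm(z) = 1.36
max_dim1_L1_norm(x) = 0.84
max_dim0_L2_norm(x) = 0.35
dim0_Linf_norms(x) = [0.22, 0.27, 0.35]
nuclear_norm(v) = 1.82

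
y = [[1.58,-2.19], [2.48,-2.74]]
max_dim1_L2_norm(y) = 3.7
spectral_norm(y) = 4.57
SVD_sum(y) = [[1.73, -2.06],[2.37, -2.83]] + [[-0.15, -0.13],[0.11, 0.09]]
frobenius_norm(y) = 4.58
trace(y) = -1.16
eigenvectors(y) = [[0.63+0.26j, 0.63-0.26j], [0.73+0.00j, (0.73-0j)]]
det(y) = 1.10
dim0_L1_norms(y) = [4.06, 4.93]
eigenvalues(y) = [(-0.58+0.87j), (-0.58-0.87j)]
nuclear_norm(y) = 4.81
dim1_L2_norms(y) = [2.7, 3.7]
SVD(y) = [[-0.59, -0.81], [-0.81, 0.59]] @ diag([4.570817578324818, 0.24109472345292707]) @ [[-0.64, 0.77], [0.77, 0.64]]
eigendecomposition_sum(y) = [[0.79+1.15j, -1.10-0.73j],[1.24+0.82j, -1.37-0.28j]] + [[0.79-1.15j,(-1.1+0.73j)], [(1.24-0.82j),-1.37+0.28j]]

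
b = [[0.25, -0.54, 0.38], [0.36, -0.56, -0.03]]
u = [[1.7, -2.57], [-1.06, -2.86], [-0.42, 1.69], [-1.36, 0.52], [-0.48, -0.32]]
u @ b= [[-0.50, 0.52, 0.72], [-1.29, 2.17, -0.32], [0.5, -0.72, -0.21], [-0.15, 0.44, -0.53], [-0.24, 0.44, -0.17]]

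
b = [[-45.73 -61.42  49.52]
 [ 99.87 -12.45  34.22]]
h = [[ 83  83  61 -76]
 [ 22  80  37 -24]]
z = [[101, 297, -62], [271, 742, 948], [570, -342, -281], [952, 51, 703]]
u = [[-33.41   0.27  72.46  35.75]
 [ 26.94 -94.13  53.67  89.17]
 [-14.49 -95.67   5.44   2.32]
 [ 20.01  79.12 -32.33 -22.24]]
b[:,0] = [-45.73, 99.87]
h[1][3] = -24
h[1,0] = 22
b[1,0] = 99.87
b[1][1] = -12.45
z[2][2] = -281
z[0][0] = 101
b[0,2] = 49.52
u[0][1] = 0.27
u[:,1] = [0.27, -94.13, -95.67, 79.12]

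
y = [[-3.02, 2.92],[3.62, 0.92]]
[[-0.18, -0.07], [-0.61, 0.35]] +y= [[-3.2,  2.85], [3.01,  1.27]]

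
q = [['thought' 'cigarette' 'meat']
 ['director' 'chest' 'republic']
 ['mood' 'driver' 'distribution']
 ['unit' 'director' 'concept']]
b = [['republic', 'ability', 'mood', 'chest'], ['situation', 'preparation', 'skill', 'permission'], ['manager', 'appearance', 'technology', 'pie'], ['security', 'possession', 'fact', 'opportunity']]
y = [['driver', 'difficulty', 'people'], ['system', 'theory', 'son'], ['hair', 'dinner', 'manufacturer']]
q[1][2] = 'republic'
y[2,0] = 'hair'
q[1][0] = 'director'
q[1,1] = 'chest'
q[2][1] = 'driver'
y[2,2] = 'manufacturer'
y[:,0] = ['driver', 'system', 'hair']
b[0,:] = ['republic', 'ability', 'mood', 'chest']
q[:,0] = ['thought', 'director', 'mood', 'unit']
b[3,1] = 'possession'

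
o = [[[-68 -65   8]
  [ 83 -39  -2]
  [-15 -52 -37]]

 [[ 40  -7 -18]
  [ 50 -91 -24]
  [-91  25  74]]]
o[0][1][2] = -2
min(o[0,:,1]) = -65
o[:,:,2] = [[8, -2, -37], [-18, -24, 74]]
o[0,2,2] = -37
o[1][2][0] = -91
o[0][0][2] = 8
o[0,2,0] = -15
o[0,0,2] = 8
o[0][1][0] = 83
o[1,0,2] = -18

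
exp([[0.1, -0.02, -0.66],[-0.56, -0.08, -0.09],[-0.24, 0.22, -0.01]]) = [[1.21,-0.09,-0.71], [-0.57,0.93,0.1], [-0.32,0.22,1.08]]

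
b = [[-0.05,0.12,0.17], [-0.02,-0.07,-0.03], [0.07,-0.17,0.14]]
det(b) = 0.00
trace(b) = 0.02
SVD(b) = [[0.28, 0.92, -0.27], [-0.19, -0.22, -0.96], [-0.94, 0.32, 0.12]] @ diag([0.23395867651808155, 0.22087166022557234, 0.043347980242533043]) @ [[-0.32, 0.89, -0.33], [-0.09, 0.32, 0.94], [0.94, 0.33, -0.03]]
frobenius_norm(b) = 0.32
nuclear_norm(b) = 0.50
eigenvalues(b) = [(0.21+0j), (-0.09+0.05j), (-0.09-0.05j)]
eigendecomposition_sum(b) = [[(0.03+0j), -0.05+0.00j, (0.1+0j)],[-0.01-0.00j, 0.01-0.00j, -0.02+0.00j],[0.05+0.00j, -0.08+0.00j, 0.16+0.00j]] + [[(-0.04+0.02j), (0.08+0.2j), (0.04+0.02j)], [(-0.01-0.01j), -0.04+0.03j, (-0+0.01j)], [(0.01-0.01j), -0.05-0.05j, (-0.01-0j)]] + [[(-0.04-0.02j),(0.08-0.2j),(0.04-0.02j)], [-0.01+0.01j,-0.04-0.03j,(-0-0.01j)], [(0.01+0.01j),-0.05+0.05j,(-0.01+0j)]]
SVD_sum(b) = [[-0.02, 0.06, -0.02], [0.01, -0.04, 0.02], [0.07, -0.19, 0.07]] + [[-0.02, 0.07, 0.19],[0.0, -0.02, -0.05],[-0.01, 0.02, 0.07]] + [[-0.01, -0.0, 0.00], [-0.04, -0.01, 0.0], [0.0, 0.0, -0.0]]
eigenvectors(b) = [[(0.5+0j), (-0.93+0j), -0.93-0.00j], [(-0.13+0j), (-0.04-0.21j), -0.04+0.21j], [0.85+0.00j, 0.27-0.10j, (0.27+0.1j)]]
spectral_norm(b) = 0.23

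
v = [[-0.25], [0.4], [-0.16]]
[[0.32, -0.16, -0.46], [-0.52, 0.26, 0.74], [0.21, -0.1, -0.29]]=v@[[-1.29, 0.65, 1.84]]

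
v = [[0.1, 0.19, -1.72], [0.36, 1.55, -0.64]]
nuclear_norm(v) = 3.34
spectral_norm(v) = 2.10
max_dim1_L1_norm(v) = 2.55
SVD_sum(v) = [[0.23, 0.87, -1.2], [0.23, 0.85, -1.17]] + [[-0.13, -0.68, -0.52],  [0.13, 0.70, 0.53]]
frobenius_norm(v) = 2.44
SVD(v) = [[-0.71, -0.7], [-0.70, 0.71]] @ diag([2.098748290460438, 1.2415537093856992]) @ [[-0.15,  -0.58,  0.80], [0.15,  0.79,  0.6]]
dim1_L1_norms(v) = [2.01, 2.55]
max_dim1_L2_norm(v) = 1.73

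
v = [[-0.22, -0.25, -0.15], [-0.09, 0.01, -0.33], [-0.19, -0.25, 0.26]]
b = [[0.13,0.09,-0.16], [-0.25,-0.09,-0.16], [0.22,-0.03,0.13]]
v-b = [[-0.35,-0.34,0.01], [0.16,0.10,-0.17], [-0.41,-0.22,0.13]]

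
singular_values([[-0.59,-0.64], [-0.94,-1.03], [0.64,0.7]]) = [1.9, 0.0]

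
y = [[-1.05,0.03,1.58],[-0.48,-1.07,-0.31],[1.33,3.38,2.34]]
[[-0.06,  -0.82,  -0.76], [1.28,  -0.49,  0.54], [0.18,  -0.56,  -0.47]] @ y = [[-0.55, -1.69, -1.62], [-0.39, 2.39, 3.44], [-0.55, -0.98, -0.64]]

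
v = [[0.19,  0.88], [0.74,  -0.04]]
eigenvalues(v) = [0.89, -0.74]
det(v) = -0.66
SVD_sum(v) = [[0.4,  0.77],[0.14,  0.27]] + [[-0.21,0.11], [0.60,-0.31]]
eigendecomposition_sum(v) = [[0.51,0.48], [0.4,0.38]] + [[-0.32, 0.4], [0.34, -0.42]]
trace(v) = 0.15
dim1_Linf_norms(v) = [0.88, 0.74]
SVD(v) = [[-0.94, -0.33], [-0.33, 0.94]] @ diag([0.920714274053887, 0.7155314287670553]) @ [[-0.46, -0.89], [0.89, -0.46]]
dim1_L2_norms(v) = [0.9, 0.74]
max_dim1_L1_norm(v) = 1.07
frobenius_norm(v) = 1.17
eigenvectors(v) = [[0.78, -0.69], [0.62, 0.73]]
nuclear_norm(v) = 1.64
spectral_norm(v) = 0.92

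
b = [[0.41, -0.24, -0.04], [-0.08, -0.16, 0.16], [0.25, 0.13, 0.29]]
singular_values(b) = [0.51, 0.36, 0.24]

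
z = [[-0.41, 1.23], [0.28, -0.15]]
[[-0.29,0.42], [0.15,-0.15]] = z@[[0.50, -0.42], [-0.07, 0.2]]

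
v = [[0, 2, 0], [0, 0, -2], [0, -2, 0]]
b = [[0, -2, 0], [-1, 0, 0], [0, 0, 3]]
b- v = [[0, -4, 0], [-1, 0, 2], [0, 2, 3]]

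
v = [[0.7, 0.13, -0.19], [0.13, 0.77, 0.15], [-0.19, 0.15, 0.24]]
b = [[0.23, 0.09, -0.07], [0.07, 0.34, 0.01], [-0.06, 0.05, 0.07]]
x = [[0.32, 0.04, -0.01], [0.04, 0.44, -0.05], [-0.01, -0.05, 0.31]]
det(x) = 0.04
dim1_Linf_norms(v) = [0.7, 0.77, 0.24]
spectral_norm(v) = 0.87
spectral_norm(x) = 0.47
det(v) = 0.07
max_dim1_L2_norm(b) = 0.35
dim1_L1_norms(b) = [0.39, 0.42, 0.18]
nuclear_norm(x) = 1.07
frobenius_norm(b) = 0.44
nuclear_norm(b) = 0.64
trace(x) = 1.07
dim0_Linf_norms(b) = [0.23, 0.34, 0.07]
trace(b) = 0.64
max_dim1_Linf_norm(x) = 0.44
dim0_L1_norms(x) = [0.37, 0.53, 0.37]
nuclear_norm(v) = 1.71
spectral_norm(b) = 0.38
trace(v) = 1.71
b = v @ x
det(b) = 0.00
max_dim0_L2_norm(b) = 0.36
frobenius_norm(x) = 0.63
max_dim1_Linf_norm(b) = 0.34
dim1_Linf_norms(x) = [0.32, 0.44, 0.31]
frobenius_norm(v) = 1.14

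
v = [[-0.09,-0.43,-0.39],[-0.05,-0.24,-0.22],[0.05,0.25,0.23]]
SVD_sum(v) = [[-0.09, -0.43, -0.39], [-0.05, -0.24, -0.22], [0.05, 0.25, 0.23]] + [[-0.00, -0.0, 0.00], [0.0, 0.00, -0.00], [-0.00, -0.0, 0.0]] + [[0.00, -0.0, 0.00], [-0.00, 0.00, -0.00], [-0.00, 0.00, -0.00]]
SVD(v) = [[-0.78, 0.57, -0.27],[-0.44, -0.18, 0.88],[0.45, 0.8, 0.39]] @ diag([0.755969199860603, 0.003139891857433604, 0.0008425801111129741]) @ [[0.15,0.73,0.67], [-0.69,-0.40,0.60], [-0.71,0.55,-0.44]]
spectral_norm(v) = 0.76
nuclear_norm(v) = 0.76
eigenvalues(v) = [-0.11, 0.0, 0.01]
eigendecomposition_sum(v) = [[-0.09, -0.4, -0.36], [-0.05, -0.22, -0.20], [0.05, 0.22, 0.2]] + [[0.00, -0.00, -0.0], [-0.00, 0.0, 0.0], [0.0, -0.0, -0.0]] + [[0.0, -0.03, -0.03], [0.00, -0.03, -0.03], [-0.0, 0.04, 0.04]]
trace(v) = -0.10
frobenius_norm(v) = 0.76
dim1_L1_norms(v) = [0.91, 0.51, 0.53]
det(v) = -0.00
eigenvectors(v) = [[0.79, 0.29, -0.56],[0.43, -0.68, -0.48],[-0.43, 0.68, 0.67]]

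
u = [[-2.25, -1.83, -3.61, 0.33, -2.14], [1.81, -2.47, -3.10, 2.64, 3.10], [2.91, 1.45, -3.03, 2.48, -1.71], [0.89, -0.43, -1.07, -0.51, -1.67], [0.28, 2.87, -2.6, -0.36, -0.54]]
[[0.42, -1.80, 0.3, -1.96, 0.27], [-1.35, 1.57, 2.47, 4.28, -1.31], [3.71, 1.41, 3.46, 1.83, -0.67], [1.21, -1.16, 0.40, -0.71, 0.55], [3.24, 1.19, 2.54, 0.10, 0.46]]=u@[[0.33, 0.05, 0.35, 0.50, 0.04], [0.65, 0.53, 0.38, 0.04, 0.0], [-0.39, -0.03, -0.58, -0.13, -0.08], [-0.06, 0.48, 0.17, 0.41, -0.49], [-0.45, 0.46, 0.17, 0.64, -0.11]]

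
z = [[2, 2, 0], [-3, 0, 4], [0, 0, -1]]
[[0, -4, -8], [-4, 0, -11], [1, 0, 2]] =z @ [[0, 0, 1], [0, -2, -5], [-1, 0, -2]]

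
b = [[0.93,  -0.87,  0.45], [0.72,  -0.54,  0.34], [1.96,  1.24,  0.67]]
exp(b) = [[3.02, -0.88, 0.88], [1.63, 0.41, 0.71], [5.59, 0.27, 3.21]]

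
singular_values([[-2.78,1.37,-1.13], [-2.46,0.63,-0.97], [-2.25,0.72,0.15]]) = [4.79, 0.87, 0.41]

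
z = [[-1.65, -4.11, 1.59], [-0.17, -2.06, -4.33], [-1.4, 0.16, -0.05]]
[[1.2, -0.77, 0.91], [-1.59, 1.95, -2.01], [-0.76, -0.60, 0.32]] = z @ [[0.49,0.43,-0.24], [-0.30,-0.14,0.05], [0.49,-0.40,0.45]]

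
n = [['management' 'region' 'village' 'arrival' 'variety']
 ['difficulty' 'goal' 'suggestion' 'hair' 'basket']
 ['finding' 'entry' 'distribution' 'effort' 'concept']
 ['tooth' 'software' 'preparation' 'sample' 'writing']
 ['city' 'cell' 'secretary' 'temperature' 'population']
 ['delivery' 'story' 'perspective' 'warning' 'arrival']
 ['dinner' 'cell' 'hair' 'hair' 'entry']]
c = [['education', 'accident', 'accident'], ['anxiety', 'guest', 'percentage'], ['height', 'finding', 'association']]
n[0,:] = ['management', 'region', 'village', 'arrival', 'variety']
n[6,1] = 'cell'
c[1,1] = 'guest'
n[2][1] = 'entry'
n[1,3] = 'hair'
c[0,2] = 'accident'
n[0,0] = 'management'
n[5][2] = 'perspective'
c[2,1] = 'finding'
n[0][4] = 'variety'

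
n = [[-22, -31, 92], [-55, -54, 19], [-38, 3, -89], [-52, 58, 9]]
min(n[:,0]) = -55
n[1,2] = 19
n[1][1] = -54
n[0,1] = -31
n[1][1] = -54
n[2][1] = 3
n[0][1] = -31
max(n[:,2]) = 92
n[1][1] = -54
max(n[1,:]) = 19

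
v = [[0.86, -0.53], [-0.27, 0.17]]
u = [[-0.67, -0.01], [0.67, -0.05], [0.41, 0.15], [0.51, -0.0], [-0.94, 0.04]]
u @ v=[[-0.57, 0.35], [0.59, -0.36], [0.31, -0.19], [0.44, -0.27], [-0.82, 0.50]]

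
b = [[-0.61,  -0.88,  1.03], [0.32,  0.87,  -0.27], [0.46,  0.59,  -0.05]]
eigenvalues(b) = [-0.8, 0.38, 0.64]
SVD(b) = [[-0.79, -0.6, -0.13], [0.5, -0.50, -0.7], [0.36, -0.62, 0.7]] @ diag([1.8375669800829588, 0.535341485307189, 0.19635958804674125]) @ [[0.44, 0.73, -0.53], [-0.15, -0.52, -0.84], [0.89, -0.45, 0.12]]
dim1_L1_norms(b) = [2.52, 1.46, 1.1]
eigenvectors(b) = [[-0.9,0.78,-0.0], [0.23,-0.18,-0.76], [0.37,0.59,-0.65]]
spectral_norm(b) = 1.84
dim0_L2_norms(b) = [0.83, 1.37, 1.07]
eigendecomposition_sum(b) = [[-0.67,-0.60,0.7], [0.17,0.15,-0.18], [0.27,0.25,-0.29]] + [[0.06, -0.28, 0.33], [-0.01, 0.07, -0.08], [0.05, -0.21, 0.25]] + [[0.00, 0.0, -0.00], [0.16, 0.65, -0.01], [0.14, 0.56, -0.01]]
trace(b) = 0.21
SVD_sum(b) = [[-0.64, -1.06, 0.76], [0.40, 0.67, -0.48], [0.29, 0.48, -0.35]] + [[0.05, 0.17, 0.27],[0.04, 0.14, 0.23],[0.05, 0.17, 0.28]] + [[-0.02, 0.01, -0.00],[-0.12, 0.06, -0.02],[0.12, -0.06, 0.02]]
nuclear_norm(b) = 2.57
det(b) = -0.19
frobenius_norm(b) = 1.92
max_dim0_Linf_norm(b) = 1.03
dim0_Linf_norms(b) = [0.61, 0.88, 1.03]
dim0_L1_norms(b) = [1.39, 2.34, 1.35]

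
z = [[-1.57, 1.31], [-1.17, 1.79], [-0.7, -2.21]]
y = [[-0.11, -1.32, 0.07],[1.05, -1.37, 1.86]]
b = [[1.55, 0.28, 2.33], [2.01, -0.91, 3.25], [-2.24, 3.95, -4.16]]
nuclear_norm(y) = 3.72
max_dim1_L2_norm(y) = 2.54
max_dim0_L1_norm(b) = 9.74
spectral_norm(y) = 2.66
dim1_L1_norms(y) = [1.5, 4.28]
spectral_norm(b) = 7.50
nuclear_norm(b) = 9.75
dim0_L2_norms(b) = [3.39, 4.06, 5.77]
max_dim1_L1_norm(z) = 2.96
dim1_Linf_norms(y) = [1.32, 1.86]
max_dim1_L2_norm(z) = 2.32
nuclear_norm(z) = 5.11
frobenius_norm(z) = 3.76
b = z @ y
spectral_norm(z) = 3.29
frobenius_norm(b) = 7.83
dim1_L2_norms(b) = [2.81, 3.93, 6.16]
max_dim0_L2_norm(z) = 3.13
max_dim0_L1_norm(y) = 2.69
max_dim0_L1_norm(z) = 5.31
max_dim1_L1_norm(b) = 10.35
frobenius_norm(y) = 2.86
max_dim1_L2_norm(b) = 6.16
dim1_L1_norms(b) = [4.16, 6.17, 10.35]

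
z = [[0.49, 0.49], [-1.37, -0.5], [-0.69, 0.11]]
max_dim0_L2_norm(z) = 1.61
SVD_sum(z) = [[0.59, 0.21], [-1.37, -0.49], [-0.58, -0.21]] + [[-0.10, 0.28], [0.0, -0.01], [-0.11, 0.32]]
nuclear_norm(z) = 2.15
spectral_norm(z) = 1.70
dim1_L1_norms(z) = [0.98, 1.87, 0.8]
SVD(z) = [[-0.37, -0.66], [0.86, 0.03], [0.36, -0.75]] @ diag([1.701334079564804, 0.4480651177132404]) @ [[-0.94, -0.33], [0.33, -0.94]]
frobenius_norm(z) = 1.76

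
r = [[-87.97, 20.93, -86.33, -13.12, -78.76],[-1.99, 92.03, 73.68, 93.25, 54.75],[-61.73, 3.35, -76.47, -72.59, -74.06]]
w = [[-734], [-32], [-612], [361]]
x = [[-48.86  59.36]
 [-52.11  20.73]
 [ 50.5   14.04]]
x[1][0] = -52.11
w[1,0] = -32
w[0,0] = -734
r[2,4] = -74.06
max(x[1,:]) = 20.73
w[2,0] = -612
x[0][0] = -48.86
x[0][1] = 59.36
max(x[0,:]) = 59.36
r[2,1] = 3.35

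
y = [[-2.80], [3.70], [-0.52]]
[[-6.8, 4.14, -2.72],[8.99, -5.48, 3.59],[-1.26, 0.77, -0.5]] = y @ [[2.43, -1.48, 0.97]]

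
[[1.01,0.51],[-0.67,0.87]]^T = [[1.01, -0.67], [0.51, 0.87]]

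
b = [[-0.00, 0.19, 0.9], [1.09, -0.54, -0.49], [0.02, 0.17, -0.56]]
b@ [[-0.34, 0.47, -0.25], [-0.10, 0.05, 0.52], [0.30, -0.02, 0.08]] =[[0.25, -0.01, 0.17], [-0.46, 0.5, -0.59], [-0.19, 0.03, 0.04]]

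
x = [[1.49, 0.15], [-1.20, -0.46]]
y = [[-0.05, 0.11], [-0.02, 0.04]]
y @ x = [[-0.21, -0.06], [-0.08, -0.02]]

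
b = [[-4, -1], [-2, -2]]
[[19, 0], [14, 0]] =b@[[-4, 0], [-3, 0]]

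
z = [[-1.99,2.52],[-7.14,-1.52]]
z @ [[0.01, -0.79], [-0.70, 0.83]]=[[-1.78, 3.66],[0.99, 4.38]]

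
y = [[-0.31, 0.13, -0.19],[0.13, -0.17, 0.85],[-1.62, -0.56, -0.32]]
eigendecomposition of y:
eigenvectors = [[(0.41+0j), (0.1+0.17j), (0.1-0.17j)], [(-0.77+0j), (-0.78+0j), (-0.78-0j)], [(0.49+0j), (-0.16-0.57j), -0.16+0.57j]]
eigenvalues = [(-0.79+0j), (-0.01+0.59j), (-0.01-0.59j)]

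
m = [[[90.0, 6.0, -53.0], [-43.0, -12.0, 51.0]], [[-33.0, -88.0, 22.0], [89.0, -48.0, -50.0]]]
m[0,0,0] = 90.0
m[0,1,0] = -43.0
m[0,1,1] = -12.0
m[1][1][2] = -50.0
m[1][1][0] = 89.0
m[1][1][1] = -48.0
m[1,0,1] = -88.0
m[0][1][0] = -43.0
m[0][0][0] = 90.0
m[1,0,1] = -88.0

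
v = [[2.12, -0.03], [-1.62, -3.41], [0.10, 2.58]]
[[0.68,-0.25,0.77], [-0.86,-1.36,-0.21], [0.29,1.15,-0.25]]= v@[[0.32,-0.11,0.36], [0.1,0.45,-0.11]]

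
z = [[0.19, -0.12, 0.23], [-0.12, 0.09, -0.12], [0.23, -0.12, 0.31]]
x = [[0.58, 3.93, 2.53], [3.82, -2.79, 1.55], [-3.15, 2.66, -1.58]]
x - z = [[0.39, 4.05, 2.3], [3.94, -2.88, 1.67], [-3.38, 2.78, -1.89]]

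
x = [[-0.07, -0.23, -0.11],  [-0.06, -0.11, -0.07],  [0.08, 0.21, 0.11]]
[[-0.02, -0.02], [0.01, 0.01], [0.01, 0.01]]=x @ [[-0.54,-0.67], [0.19,0.23], [0.09,0.11]]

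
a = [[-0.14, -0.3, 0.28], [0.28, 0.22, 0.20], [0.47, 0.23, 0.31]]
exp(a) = [[0.89, -0.28, 0.28], [0.35, 1.23, 0.31], [0.56, 0.22, 1.47]]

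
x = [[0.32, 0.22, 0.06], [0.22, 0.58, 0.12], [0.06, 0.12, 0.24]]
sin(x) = [[0.30, 0.19, 0.05], [0.19, 0.53, 0.11], [0.05, 0.11, 0.23]]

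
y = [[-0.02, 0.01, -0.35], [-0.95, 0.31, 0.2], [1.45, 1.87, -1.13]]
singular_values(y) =[2.66, 0.93, 0.32]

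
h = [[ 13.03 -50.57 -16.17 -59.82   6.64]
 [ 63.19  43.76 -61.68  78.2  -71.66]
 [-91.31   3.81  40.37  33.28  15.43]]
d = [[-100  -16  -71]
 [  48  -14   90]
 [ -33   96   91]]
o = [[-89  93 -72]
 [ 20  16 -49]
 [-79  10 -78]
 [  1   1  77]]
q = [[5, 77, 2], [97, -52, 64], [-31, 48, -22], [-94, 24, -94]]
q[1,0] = 97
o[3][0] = 1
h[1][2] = -61.68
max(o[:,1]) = 93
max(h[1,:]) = 78.2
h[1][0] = 63.19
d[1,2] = 90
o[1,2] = -49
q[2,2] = -22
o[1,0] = 20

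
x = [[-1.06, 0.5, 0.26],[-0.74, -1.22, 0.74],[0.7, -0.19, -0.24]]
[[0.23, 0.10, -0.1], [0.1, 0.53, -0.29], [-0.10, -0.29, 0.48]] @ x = [[-0.39, 0.01, 0.16], [-0.7, -0.54, 0.49], [0.66, 0.21, -0.36]]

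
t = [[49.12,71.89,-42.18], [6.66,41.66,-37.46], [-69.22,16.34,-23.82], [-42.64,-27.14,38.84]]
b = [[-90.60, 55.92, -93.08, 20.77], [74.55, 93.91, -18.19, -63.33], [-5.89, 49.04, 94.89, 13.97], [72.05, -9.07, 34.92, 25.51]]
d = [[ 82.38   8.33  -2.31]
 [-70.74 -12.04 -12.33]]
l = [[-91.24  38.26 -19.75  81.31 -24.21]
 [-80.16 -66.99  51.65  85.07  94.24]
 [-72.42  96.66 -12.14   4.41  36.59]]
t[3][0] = -42.64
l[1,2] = 51.65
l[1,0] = -80.16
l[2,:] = [-72.42, 96.66, -12.14, 4.41, 36.59]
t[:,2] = [-42.18, -37.46, -23.82, 38.84]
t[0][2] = -42.18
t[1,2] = -37.46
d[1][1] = -12.04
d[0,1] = 8.33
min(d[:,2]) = -12.33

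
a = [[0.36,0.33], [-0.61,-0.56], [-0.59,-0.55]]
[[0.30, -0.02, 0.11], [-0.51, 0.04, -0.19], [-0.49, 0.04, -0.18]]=a@[[1.57, 0.07, 0.34], [-0.8, -0.15, -0.03]]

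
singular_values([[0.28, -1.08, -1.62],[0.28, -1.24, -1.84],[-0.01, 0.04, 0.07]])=[2.98, 0.03, 0.01]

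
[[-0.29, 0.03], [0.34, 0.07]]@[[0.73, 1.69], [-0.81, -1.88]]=[[-0.24,  -0.55],[0.19,  0.44]]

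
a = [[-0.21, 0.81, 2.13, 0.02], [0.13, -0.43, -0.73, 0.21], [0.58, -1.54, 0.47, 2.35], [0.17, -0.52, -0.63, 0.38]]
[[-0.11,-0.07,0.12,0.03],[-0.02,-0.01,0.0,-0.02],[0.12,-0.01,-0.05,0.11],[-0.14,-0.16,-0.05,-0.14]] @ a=[[0.09,-0.26,-0.15,0.28],[-0.00,-0.0,-0.02,-0.01],[-0.04,0.12,0.17,-0.08],[-0.04,0.11,-0.12,-0.21]]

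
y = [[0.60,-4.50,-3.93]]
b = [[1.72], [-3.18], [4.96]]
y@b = [[-4.15]]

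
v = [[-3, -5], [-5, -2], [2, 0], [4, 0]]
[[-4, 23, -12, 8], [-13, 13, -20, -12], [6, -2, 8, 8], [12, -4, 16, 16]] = v@[[3, -1, 4, 4], [-1, -4, 0, -4]]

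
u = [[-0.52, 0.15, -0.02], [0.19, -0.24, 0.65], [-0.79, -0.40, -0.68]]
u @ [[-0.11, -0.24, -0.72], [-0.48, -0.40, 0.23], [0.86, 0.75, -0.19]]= [[-0.03, 0.05, 0.41],[0.65, 0.54, -0.32],[-0.31, -0.16, 0.61]]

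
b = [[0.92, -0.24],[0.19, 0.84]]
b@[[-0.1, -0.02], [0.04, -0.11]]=[[-0.1,0.01], [0.01,-0.10]]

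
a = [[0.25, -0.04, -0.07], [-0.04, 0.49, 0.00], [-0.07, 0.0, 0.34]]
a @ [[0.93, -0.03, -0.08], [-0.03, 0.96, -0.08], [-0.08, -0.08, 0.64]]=[[0.24, -0.04, -0.06],[-0.05, 0.47, -0.04],[-0.09, -0.03, 0.22]]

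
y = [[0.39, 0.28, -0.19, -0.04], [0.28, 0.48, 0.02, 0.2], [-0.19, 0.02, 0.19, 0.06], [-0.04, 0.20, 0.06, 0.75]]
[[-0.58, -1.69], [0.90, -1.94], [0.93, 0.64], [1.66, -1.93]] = y @ [[-2.76,  -1.88], [2.95,  -2.09], [1.47,  2.42], [1.16,  -2.31]]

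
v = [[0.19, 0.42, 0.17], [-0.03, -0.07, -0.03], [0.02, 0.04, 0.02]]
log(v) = [[-1.01-0.96j, 8.37-8.71j, 3.36-3.62j], [-0.66+0.41j, (-6.4+3.7j), (-0.34+1.54j)], [(0.55+0.11j), 1.31+0.97j, -5.02+0.40j]]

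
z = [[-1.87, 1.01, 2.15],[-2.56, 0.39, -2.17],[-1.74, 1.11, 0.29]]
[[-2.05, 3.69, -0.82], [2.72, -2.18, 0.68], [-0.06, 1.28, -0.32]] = z@[[-0.15,-0.18,-0.07], [-0.01,0.53,-0.32], [-1.08,1.31,-0.29]]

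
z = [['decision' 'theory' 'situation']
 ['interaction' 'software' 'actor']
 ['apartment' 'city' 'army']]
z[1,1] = 'software'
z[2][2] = 'army'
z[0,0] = 'decision'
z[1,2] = 'actor'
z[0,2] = 'situation'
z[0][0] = 'decision'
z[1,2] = 'actor'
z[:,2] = ['situation', 'actor', 'army']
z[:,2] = ['situation', 'actor', 'army']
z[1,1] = 'software'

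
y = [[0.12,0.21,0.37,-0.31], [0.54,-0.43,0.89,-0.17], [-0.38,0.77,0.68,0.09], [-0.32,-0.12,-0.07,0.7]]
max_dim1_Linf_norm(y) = 0.89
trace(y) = 1.07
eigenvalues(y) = [-0.89, 0.0, 0.95, 1.0]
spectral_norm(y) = 1.27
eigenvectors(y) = [[0.01, -0.76, 0.45, -0.47],[-0.89, -0.47, 0.37, -0.43],[0.44, 0.16, 0.14, -0.27],[-0.05, -0.42, -0.8, 0.72]]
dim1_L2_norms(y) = [0.54, 1.14, 1.1, 0.78]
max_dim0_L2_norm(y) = 1.18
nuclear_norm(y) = 3.13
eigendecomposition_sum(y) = [[-0.01, 0.01, -0.0, -0.0],  [0.51, -0.73, 0.30, 0.0],  [-0.25, 0.36, -0.15, -0.00],  [0.03, -0.04, 0.02, 0.0]] + [[0.00,-0.0,-0.0,0.0], [0.00,-0.0,-0.00,0.00], [-0.0,0.00,0.0,-0.00], [0.0,-0.0,-0.00,0.00]] + [[0.73,-1.06,-2.25,-1.0], [0.58,-0.85,-1.81,-0.80], [0.22,-0.32,-0.68,-0.30], [-1.28,1.86,3.96,1.76]] + [[-0.6,1.26,2.62,0.68],[-0.55,1.16,2.40,0.63],[-0.35,0.73,1.51,0.39],[0.93,-1.95,-4.04,-1.06]]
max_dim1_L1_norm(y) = 2.03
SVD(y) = [[-0.38, -0.11, -0.28, 0.87], [-0.78, 0.39, 0.47, -0.14], [-0.37, -0.89, 0.05, -0.25], [0.33, -0.2, 0.84, 0.39]] @ diag([1.2748594455852882, 1.1112736016844105, 0.7404703221329803, 0.002842224764116841]) @ [[-0.34,-0.06,-0.87,0.35],[0.54,-0.77,-0.25,-0.23],[-0.09,-0.43,0.39,0.81],[0.76,0.47,-0.16,0.42]]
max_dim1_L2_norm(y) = 1.14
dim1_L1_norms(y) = [1.01, 2.03, 1.92, 1.21]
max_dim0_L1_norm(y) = 2.01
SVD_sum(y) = [[0.16,  0.03,  0.42,  -0.17], [0.34,  0.06,  0.87,  -0.35], [0.16,  0.03,  0.41,  -0.17], [-0.14,  -0.02,  -0.37,  0.15]] + [[-0.06,0.09,0.03,0.03], [0.24,-0.34,-0.11,-0.1], [-0.54,0.76,0.25,0.23], [-0.12,0.17,0.06,0.05]] + [[0.02, 0.09, -0.08, -0.17], [-0.03, -0.15, 0.13, 0.28], [-0.00, -0.02, 0.01, 0.03], [-0.06, -0.27, 0.24, 0.5]] + [[0.00, 0.00, -0.00, 0.00], [-0.0, -0.0, 0.00, -0.0], [-0.00, -0.00, 0.00, -0.0], [0.00, 0.0, -0.00, 0.0]]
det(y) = -0.00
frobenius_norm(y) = 1.85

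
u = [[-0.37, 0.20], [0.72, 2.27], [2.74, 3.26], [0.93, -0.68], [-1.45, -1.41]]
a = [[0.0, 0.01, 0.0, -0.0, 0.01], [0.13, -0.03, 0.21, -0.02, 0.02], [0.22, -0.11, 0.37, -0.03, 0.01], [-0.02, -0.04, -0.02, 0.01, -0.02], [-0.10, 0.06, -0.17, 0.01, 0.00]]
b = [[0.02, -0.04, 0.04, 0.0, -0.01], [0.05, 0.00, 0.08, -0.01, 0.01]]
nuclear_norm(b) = 0.14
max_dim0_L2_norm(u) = 4.27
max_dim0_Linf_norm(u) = 3.26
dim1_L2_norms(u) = [0.42, 2.38, 4.26, 1.15, 2.02]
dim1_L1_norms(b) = [0.11, 0.15]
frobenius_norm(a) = 0.55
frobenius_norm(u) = 5.42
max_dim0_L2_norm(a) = 0.46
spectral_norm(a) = 0.55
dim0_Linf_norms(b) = [0.05, 0.04, 0.08, 0.01, 0.01]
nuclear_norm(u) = 6.72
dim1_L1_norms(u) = [0.57, 2.99, 6.0, 1.61, 2.86]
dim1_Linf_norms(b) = [0.04, 0.08]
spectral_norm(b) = 0.11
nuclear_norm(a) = 0.62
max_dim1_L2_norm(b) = 0.1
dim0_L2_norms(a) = [0.28, 0.14, 0.46, 0.04, 0.03]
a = u @ b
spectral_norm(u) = 5.21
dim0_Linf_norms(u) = [2.74, 3.26]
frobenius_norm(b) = 0.11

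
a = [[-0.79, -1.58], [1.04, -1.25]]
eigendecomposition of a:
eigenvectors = [[(0.78+0j), 0.78-0.00j], [0.11-0.62j, 0.11+0.62j]]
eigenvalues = [(-1.02+1.26j), (-1.02-1.26j)]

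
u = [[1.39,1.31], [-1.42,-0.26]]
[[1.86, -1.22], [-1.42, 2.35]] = u @ [[0.92, -1.84], [0.44, 1.02]]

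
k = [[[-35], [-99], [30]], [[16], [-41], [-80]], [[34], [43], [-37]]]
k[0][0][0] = -35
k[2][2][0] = -37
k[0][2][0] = 30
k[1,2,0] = -80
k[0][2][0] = 30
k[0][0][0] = -35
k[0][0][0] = -35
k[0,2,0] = 30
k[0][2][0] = 30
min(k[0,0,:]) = -35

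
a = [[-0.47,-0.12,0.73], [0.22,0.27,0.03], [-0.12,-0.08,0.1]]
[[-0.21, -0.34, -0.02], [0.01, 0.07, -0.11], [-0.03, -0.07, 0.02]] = a @ [[-0.22,0.29,-0.07], [0.26,0.06,-0.35], [-0.39,-0.27,-0.13]]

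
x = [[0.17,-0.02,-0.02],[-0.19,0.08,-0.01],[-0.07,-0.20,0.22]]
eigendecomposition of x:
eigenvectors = [[(-0.18+0j),-0.14+0.23j,-0.14-0.23j], [(-0.67+0j),0.02-0.30j,(0.02+0.3j)], [-0.72+0.00j,0.92+0.00j,(0.92-0j)]]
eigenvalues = [(0.02+0j), (0.23+0.05j), (0.23-0.05j)]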